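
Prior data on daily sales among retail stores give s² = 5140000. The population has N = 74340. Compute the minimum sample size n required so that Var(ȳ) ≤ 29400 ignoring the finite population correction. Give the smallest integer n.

Without fpc, n₀ = s²/D = 5140000/29400 = 174.8299.
Rounding up, n = 175.

175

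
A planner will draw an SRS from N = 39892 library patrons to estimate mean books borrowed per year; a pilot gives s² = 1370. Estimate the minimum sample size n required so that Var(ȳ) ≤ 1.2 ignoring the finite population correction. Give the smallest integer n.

Without fpc, n₀ = s²/D = 1370/1.2 = 1141.6667.
Rounding up, n = 1142.

1142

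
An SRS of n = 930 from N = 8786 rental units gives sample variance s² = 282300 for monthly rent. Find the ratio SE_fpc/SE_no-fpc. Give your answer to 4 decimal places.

0.9456

f = n/N = 930/8786 = 0.10585022.
SE_no-fpc = √(s²/n) = 17.42264; SE_fpc = √((1−f)s²/n) = 16.47476.
Ratio = √(1−f) = 0.94559494.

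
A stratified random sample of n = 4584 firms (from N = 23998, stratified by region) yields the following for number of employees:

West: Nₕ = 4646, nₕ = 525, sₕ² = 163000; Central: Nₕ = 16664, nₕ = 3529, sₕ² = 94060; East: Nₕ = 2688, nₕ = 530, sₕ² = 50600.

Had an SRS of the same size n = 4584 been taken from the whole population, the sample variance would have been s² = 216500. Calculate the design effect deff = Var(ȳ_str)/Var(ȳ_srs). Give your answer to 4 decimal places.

0.5604

Var(ȳ_str) = Σ Wₕ²(1−fₕ)sₕ²/nₕ with Wₕ = Nₕ/23998:
  West: (4646/23998)²·(1−525/4646)·163000/525 = 10.321909
  Central: (16664/23998)²·(1−3529/16664)·94060/3529 = 10.130072
  East: (2688/23998)²·(1−530/2688)·50600/530 = 0.96162391
  → Var(ȳ_str) = 21.413605.
Var(ȳ_srs) = (1 − 4584/23998)·216500/4584 = 38.207909.
deff = 21.413605 / 38.207909 = 0.5604.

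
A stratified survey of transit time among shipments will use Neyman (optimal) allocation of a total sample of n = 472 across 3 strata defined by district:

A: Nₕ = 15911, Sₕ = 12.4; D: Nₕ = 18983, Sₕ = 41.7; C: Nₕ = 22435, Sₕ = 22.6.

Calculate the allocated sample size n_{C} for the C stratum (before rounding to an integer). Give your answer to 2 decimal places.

159.98

Neyman allocation: nₕ = n·NₕSₕ / Σⱼ NⱼSⱼ.
Σ NⱼSⱼ = 15911·12.4 + 18983·41.7 + 22435·22.6 = 1.4959185 × 10^6.
n_{C} = 472·22435·22.6 / (1.4959185 × 10^6) = 159.98.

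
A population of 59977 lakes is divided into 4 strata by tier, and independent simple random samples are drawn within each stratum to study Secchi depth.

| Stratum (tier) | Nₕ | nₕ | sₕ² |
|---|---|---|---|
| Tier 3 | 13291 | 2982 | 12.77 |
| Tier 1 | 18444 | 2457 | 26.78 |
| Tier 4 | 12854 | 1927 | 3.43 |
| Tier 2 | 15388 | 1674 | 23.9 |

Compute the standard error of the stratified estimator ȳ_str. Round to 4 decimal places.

Var(ȳ_str) = Σₕ Wₕ²(1 − fₕ)sₕ²/nₕ with Wₕ = Nₕ/N, N = 59977.
Tier 3: Wₕ = 0.22160161; term = 0.22160161²·(1 − 0.22436235)·12.77/2982 = 1.6311278 × 10^-4.
Tier 1: Wₕ = 0.30751788; term = 0.30751788²·(1 − 0.13321405)·26.78/2457 = 8.9342485 × 10^-4.
Tier 4: Wₕ = 0.21431549; term = 0.21431549²·(1 − 0.14991442)·3.43/1927 = 6.9499578 × 10^-5.
Tier 2: Wₕ = 0.25656502; term = 0.25656502²·(1 − 0.10878607)·23.9/1674 = 8.3756649 × 10^-4.
Sum = 0.0019636037.
SE = √(0.0019636037) = 0.0443.

0.0443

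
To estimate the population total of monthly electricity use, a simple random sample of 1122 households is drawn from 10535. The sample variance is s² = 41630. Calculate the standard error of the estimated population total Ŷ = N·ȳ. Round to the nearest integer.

60658

Var(Ŷ) = N²·Var(ȳ) = N²·(1 − n/N)·s²/n.
f = 1122/10535 = 0.10650214; Var(ȳ) = 0.89349786·41630/1122 = 33.151797.
Var(Ŷ) = 10535² · 33.151797 = 3.6793928 × 10^9.
SE(Ŷ) = √(3.6793928 × 10^9) = 60658.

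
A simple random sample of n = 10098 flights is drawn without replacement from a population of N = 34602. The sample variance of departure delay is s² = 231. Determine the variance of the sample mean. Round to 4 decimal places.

Under SRS without replacement, Var(ȳ) = (1 − f)·s²/n with f = n/N = 10098/34602 = 0.29183284.
Var(ȳ) = (1 − 0.29183284)·231/10098 = 0.70816716·0.022875817 = 0.016199902.

0.0162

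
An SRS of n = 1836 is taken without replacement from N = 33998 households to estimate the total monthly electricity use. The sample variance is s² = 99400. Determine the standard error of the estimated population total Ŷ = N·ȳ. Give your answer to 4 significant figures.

Var(Ŷ) = N²·Var(ȳ) = N²·(1 − n/N)·s²/n.
f = 1836/33998 = 0.05400318; Var(ȳ) = 0.94599682·99400/1836 = 51.215732.
Var(Ŷ) = 33998² · 51.215732 = 5.9198421 × 10^10.
SE(Ŷ) = √(5.9198421 × 10^10) = 243300.

243300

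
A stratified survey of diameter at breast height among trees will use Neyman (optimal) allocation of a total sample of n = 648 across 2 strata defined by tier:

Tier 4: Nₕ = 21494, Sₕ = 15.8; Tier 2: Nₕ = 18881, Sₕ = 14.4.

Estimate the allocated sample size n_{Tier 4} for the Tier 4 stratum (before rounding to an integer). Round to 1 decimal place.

Neyman allocation: nₕ = n·NₕSₕ / Σⱼ NⱼSⱼ.
Σ NⱼSⱼ = 21494·15.8 + 18881·14.4 = 611491.6.
n_{Tier 4} = 648·21494·15.8 / 611491.6 = 359.9.

359.9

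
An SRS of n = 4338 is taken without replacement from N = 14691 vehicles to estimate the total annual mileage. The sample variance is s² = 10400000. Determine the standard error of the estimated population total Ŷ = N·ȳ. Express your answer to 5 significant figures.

Var(Ŷ) = N²·Var(ȳ) = N²·(1 − n/N)·s²/n.
f = 4338/14691 = 0.29528283; Var(ȳ) = 0.70471717·10400000/4338 = 1689.5018.
Var(Ŷ) = 14691² · 1689.5018 = 3.6463754 × 10^11.
SE(Ŷ) = √(3.6463754 × 10^11) = 603850.

603850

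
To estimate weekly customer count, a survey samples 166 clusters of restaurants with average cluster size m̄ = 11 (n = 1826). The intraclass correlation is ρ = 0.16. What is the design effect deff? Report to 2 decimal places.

deff = 1 + (11 − 1)·0.16 = 1 + 1.6 = 2.6.

2.60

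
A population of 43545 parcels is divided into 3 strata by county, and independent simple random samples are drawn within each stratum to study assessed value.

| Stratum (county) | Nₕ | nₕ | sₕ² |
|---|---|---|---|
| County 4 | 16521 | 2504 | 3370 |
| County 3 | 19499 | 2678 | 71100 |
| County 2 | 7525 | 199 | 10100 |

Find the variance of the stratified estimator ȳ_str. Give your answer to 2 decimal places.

Var(ȳ_str) = Σₕ Wₕ²(1 − fₕ)sₕ²/nₕ with Wₕ = Nₕ/N, N = 43545.
County 4: Wₕ = 0.37940062; term = 0.37940062²·(1 − 0.15156468)·3370/2504 = 0.1643654.
County 3: Wₕ = 0.44778964; term = 0.44778964²·(1 − 0.13734038)·71100/2678 = 4.5924728.
County 2: Wₕ = 0.17280974; term = 0.17280974²·(1 − 0.02644518)·10100/199 = 1.475588.
Sum = 6.2324262.

6.23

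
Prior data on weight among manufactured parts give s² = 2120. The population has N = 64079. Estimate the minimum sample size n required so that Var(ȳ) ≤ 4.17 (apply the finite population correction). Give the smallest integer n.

505

Without fpc, n₀ = s²/D = 2120/4.17 = 508.3933.
With fpc, (1 − n/N)·s²/n ≤ D requires n ≥ n₀/(1 + n₀/N) = 508.3933/(1 + 508.3933/64079) = 504.3915.
Rounding up, n = 505.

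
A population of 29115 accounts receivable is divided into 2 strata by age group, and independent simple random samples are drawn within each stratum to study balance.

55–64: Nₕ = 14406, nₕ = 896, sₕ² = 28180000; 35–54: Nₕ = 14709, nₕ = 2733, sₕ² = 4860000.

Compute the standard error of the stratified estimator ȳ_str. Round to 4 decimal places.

Var(ȳ_str) = Σₕ Wₕ²(1 − fₕ)sₕ²/nₕ with Wₕ = Nₕ/N, N = 29115.
55–64: Wₕ = 0.49479650; term = 0.49479650²·(1 − 0.06219631)·28180000/896 = 7221.0134.
35–54: Wₕ = 0.50520350; term = 0.50520350²·(1 − 0.18580461)·4860000/2733 = 369.53705.
Sum = 7590.5505.
SE = √(7590.5505) = 87.1238.

87.1238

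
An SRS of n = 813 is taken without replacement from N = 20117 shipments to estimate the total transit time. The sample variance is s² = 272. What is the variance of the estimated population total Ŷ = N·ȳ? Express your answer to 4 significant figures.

1.299 × 10^8

Var(Ŷ) = N²·Var(ȳ) = N²·(1 − n/N)·s²/n.
f = 813/20117 = 0.04041358; Var(ȳ) = 0.95958642·272/813 = 0.32104244.
Var(Ŷ) = 20117² · 0.32104244 = 1.2992385 × 10^8.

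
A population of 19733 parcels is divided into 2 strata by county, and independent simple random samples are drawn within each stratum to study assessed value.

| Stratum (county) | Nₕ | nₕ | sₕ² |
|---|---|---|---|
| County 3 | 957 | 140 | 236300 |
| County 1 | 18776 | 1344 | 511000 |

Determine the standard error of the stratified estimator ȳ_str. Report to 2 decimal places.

17.97

Var(ȳ_str) = Σₕ Wₕ²(1 − fₕ)sₕ²/nₕ with Wₕ = Nₕ/N, N = 19733.
County 3: Wₕ = 0.04849744; term = 0.04849744²·(1 − 0.14629049)·236300/140 = 3.3890927.
County 1: Wₕ = 0.95150256; term = 0.95150256²·(1 − 0.07158074)·511000/1344 = 319.58449.
Sum = 322.97358.
SE = √(322.97358) = 17.97.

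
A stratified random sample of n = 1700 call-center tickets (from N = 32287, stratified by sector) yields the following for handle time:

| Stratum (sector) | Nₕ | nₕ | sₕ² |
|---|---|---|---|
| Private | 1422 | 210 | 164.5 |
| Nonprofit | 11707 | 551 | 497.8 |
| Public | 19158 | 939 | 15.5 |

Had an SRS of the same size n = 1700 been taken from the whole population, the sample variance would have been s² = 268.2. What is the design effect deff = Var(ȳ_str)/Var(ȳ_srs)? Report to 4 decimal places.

Var(ȳ_str) = Σ Wₕ²(1−fₕ)sₕ²/nₕ with Wₕ = Nₕ/32287:
  Private: (1422/32287)²·(1−210/1422)·164.5/210 = 0.0012950706
  Nonprofit: (11707/32287)²·(1−551/11707)·497.8/551 = 0.11318843
  Public: (19158/32287)²·(1−939/19158)·15.5/939 = 0.0055269486
  → Var(ȳ_str) = 0.12001045.
Var(ȳ_srs) = (1 − 1700/32287)·268.2/1700 = 0.14945796.
deff = 0.12001045 / 0.14945796 = 0.8030.

0.8030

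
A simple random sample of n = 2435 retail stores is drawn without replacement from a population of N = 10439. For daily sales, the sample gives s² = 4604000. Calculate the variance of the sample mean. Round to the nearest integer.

Under SRS without replacement, Var(ȳ) = (1 − f)·s²/n with f = n/N = 2435/10439 = 0.23325989.
Var(ȳ) = (1 − 0.23325989)·4604000/2435 = 0.76674011·1890.7598 = 1449.7213.

1450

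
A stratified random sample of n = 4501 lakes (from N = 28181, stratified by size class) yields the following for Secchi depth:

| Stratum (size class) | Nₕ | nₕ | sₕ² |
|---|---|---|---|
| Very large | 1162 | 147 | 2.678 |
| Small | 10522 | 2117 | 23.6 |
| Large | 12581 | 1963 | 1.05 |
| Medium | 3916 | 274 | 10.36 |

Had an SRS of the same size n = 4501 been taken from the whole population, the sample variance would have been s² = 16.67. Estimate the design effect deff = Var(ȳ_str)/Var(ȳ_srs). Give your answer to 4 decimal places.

0.6547

Var(ȳ_str) = Σ Wₕ²(1−fₕ)sₕ²/nₕ with Wₕ = Nₕ/28181:
  Very large: (1162/28181)²·(1−147/1162)·2.678/147 = 2.7055316 × 10^-5
  Small: (10522/28181)²·(1−2117/10522)·23.6/2117 = 0.0012414075
  Large: (12581/28181)²·(1−1963/12581)·1.05/1963 = 8.997339 × 10^-5
  Medium: (3916/28181)²·(1−274/3916)·10.36/274 = 6.7901445 × 10^-4
  → Var(ȳ_str) = 0.0020374507.
Var(ȳ_srs) = (1 − 4501/28181)·16.67/4501 = 0.0031120881.
deff = 0.0020374507 / 0.0031120881 = 0.6547.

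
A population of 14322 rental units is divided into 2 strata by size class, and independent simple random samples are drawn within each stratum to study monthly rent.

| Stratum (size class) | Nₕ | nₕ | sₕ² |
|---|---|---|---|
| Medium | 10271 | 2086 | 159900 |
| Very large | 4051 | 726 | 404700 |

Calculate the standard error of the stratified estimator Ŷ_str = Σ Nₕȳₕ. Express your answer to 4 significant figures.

Var(Ŷ_str) = Σₕ Nₕ²(1 − fₕ)sₕ²/nₕ.
Medium: 10271²·(1 − 2086/10271)·159900/2086 = 6.444149 × 10^9.
Very large: 4051²·(1 − 726/4051)·404700/726 = 7.5084532 × 10^9.
Sum = 1.3952602 × 10^10.
SE = √(1.3952602 × 10^10) = 118100.

118100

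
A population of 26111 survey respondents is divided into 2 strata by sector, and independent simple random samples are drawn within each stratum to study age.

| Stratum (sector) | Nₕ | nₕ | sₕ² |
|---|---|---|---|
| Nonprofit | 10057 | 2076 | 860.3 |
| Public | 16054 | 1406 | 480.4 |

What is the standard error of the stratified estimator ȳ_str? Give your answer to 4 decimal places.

0.4082

Var(ȳ_str) = Σₕ Wₕ²(1 − fₕ)sₕ²/nₕ with Wₕ = Nₕ/N, N = 26111.
Nonprofit: Wₕ = 0.38516334; term = 0.38516334²·(1 − 0.20642339)·860.3/2076 = 0.048786687.
Public: Wₕ = 0.61483666; term = 0.61483666²·(1 − 0.08757942)·480.4/1406 = 0.11785072.
Sum = 0.16663741.
SE = √(0.16663741) = 0.4082.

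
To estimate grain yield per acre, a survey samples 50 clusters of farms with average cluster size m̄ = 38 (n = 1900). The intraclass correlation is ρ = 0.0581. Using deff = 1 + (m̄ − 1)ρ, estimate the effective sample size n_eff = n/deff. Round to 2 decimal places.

deff = 1 + (38 − 1)·0.0581 = 1 + 2.1497 = 3.1497.
n_eff = 1900 / 3.1497 = 603.23.

603.23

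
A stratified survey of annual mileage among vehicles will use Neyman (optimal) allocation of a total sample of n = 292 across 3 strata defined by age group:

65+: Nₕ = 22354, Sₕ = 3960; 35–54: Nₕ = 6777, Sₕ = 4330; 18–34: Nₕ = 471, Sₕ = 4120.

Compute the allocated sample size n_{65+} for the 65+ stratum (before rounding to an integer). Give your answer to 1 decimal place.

Neyman allocation: nₕ = n·NₕSₕ / Σⱼ NⱼSⱼ.
Σ NⱼSⱼ = 22354·3960 + 6777·4330 + 471·4120 = 1.1980677 × 10^8.
n_{65+} = 292·22354·3960 / (1.1980677 × 10^8) = 215.8.

215.8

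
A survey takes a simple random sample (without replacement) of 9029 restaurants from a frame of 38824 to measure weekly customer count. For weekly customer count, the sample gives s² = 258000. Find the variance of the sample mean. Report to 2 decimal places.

Under SRS without replacement, Var(ȳ) = (1 − f)·s²/n with f = n/N = 9029/38824 = 0.23256233.
Var(ȳ) = (1 − 0.23256233)·258000/9029 = 0.76743767·28.574593 = 21.929219.

21.93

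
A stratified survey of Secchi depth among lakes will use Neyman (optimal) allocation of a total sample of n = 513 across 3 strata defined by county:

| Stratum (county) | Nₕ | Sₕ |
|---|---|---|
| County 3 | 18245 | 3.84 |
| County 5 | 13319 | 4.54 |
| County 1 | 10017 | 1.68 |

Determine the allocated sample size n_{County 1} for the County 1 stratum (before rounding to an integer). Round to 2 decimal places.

58.59

Neyman allocation: nₕ = n·NₕSₕ / Σⱼ NⱼSⱼ.
Σ NⱼSⱼ = 18245·3.84 + 13319·4.54 + 10017·1.68 = 147357.62.
n_{County 1} = 513·10017·1.68 / 147357.62 = 58.59.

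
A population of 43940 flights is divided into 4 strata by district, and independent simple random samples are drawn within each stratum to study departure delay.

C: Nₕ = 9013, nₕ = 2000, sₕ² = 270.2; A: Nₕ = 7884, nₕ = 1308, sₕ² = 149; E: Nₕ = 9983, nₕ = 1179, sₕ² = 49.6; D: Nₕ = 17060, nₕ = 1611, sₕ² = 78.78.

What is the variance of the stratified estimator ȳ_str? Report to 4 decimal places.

Var(ȳ_str) = Σₕ Wₕ²(1 − fₕ)sₕ²/nₕ with Wₕ = Nₕ/N, N = 43940.
C: Wₕ = 0.20512062; term = 0.20512062²·(1 − 0.22190170)·270.2/2000 = 0.0044229136.
A: Wₕ = 0.17942649; term = 0.17942649²·(1 − 0.16590563)·149/1308 = 0.003058911.
E: Wₕ = 0.22719618; term = 0.22719618²·(1 − 0.11810077)·49.6/1179 = 0.0019150886.
D: Wₕ = 0.38825671; term = 0.38825671²·(1 − 0.09443142)·78.78/1611 = 0.0066754375.
Sum = 0.016072351.

0.0161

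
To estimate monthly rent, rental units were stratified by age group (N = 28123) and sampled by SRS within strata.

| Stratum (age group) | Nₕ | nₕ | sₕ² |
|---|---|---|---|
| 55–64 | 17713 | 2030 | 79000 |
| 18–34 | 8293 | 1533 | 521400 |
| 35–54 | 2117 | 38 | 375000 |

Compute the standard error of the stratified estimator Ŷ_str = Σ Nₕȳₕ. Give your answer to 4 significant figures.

270800

Var(Ŷ_str) = Σₕ Nₕ²(1 − fₕ)sₕ²/nₕ.
55–64: 17713²·(1 − 2030/17713)·79000/2030 = 1.0810663 × 10^10.
18–34: 8293²·(1 − 1533/8293)·521400/1533 = 1.9067214 × 10^10.
35–54: 2117²·(1 − 38/2117)·375000/38 = 4.3433319 × 10^10.
Sum = 7.3311196 × 10^10.
SE = √(7.3311196 × 10^10) = 270800.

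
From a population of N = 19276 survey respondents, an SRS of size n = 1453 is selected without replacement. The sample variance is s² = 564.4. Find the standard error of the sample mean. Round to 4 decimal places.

Under SRS without replacement, Var(ȳ) = (1 − f)·s²/n with f = n/N = 1453/19276 = 0.07537871.
Var(ȳ) = (1 − 0.07537871)·564.4/1453 = 0.92462129·0.38843772 = 0.35915778.
SE(ȳ) = √(0.35915778) = 0.5993.

0.5993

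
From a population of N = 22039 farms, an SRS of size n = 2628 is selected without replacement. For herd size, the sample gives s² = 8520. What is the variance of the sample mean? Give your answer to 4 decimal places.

2.8554

Under SRS without replacement, Var(ȳ) = (1 − f)·s²/n with f = n/N = 2628/22039 = 0.11924316.
Var(ȳ) = (1 − 0.11924316)·8520/2628 = 0.88075684·3.2420091 = 2.8554217.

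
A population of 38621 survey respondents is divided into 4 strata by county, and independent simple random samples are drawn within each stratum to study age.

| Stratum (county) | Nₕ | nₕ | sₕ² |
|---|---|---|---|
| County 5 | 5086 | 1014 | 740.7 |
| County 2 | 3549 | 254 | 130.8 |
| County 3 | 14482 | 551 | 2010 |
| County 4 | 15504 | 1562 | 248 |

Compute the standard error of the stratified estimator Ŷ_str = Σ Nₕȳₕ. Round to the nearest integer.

28132

Var(Ŷ_str) = Σₕ Nₕ²(1 − fₕ)sₕ²/nₕ.
County 5: 5086²·(1 − 1014/5086)·740.7/1014 = 1.5128244 × 10^7.
County 2: 3549²·(1 − 254/3549)·130.8/254 = 6.0219264 × 10^6.
County 3: 14482²·(1 − 551/14482)·2010/551 = 7.3596184 × 10^8.
County 4: 15504²·(1 − 1562/15504)·248/1562 = 3.4319384 × 10^7.
Sum = 7.9143139 × 10^8.
SE = √(7.9143139 × 10^8) = 28132.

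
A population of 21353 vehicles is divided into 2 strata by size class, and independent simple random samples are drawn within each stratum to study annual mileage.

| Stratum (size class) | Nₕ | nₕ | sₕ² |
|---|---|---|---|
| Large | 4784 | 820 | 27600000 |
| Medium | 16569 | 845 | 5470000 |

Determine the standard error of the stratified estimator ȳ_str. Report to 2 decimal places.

Var(ȳ_str) = Σₕ Wₕ²(1 − fₕ)sₕ²/nₕ with Wₕ = Nₕ/N, N = 21353.
Large: Wₕ = 0.22404346; term = 0.22404346²·(1 − 0.17140468)·27600000/820 = 1399.9169.
Medium: Wₕ = 0.77595654; term = 0.77595654²·(1 − 0.05099885)·5470000/845 = 3698.8963.
Sum = 5098.8132.
SE = √(5098.8132) = 71.41.

71.41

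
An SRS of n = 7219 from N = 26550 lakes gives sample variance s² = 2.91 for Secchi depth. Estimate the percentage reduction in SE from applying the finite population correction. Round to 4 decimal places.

14.6713

f = n/N = 7219/26550 = 0.27190207.
SE_no-fpc = √(s²/n) = 0.020077423; SE_fpc = √((1−f)s²/n) = 0.017131795.
Ratio = √(1−f) = 0.85328655. Reduction = 100·(1 − 0.85328655) = 14.6713%.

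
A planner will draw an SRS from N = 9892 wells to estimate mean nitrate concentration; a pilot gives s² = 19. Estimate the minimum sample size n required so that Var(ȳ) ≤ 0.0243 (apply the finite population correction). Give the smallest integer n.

725

Without fpc, n₀ = s²/D = 19/0.0243 = 781.8930.
With fpc, (1 − n/N)·s²/n ≤ D requires n ≥ n₀/(1 + n₀/N) = 781.8930/(1 + 781.8930/9892) = 724.6171.
Rounding up, n = 725.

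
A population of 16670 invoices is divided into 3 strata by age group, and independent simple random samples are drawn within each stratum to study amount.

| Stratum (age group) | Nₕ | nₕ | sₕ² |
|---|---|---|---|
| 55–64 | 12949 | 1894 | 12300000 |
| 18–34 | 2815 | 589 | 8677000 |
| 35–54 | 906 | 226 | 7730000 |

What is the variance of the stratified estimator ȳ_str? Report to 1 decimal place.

3753.4

Var(ȳ_str) = Σₕ Wₕ²(1 − fₕ)sₕ²/nₕ with Wₕ = Nₕ/N, N = 16670.
55–64: Wₕ = 0.77678464; term = 0.77678464²·(1 − 0.14626612)·12300000/1894 = 3345.4066.
18–34: Wₕ = 0.16886623; term = 0.16886623²·(1 − 0.20923623)·8677000/589 = 332.19008.
35–54: Wₕ = 0.05434913; term = 0.05434913²·(1 − 0.24944812)·7730000/226 = 75.829286.
Sum = 3753.426.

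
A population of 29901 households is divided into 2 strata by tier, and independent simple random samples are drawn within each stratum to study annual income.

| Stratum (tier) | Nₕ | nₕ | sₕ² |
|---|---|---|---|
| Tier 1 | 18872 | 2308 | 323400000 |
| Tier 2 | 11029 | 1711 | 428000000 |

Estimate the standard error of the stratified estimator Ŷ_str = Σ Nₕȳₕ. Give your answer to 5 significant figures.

Var(Ŷ_str) = Σₕ Nₕ²(1 − fₕ)sₕ²/nₕ.
Tier 1: 18872²·(1 − 2308/18872)·323400000/2308 = 4.3801336 × 10^13.
Tier 2: 11029²·(1 − 1711/11029)·428000000/1711 = 2.5707071 × 10^13.
Sum = 6.9508407 × 10^13.
SE = √(6.9508407 × 10^13) = 8.3372 × 10^6.

8.3372 × 10^6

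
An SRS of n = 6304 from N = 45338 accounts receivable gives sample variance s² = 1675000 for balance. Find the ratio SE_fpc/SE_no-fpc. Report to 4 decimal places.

f = n/N = 6304/45338 = 0.13904451.
SE_no-fpc = √(s²/n) = 16.300439; SE_fpc = √((1−f)s²/n) = 15.1248.
Ratio = √(1−f) = 0.92787687.

0.9279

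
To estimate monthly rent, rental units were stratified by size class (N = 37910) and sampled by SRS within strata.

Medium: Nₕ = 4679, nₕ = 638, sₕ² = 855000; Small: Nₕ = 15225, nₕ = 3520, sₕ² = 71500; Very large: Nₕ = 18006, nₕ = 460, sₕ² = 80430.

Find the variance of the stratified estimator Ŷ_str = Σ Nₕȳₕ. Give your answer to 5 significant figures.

Var(Ŷ_str) = Σₕ Nₕ²(1 − fₕ)sₕ²/nₕ.
Medium: 4679²·(1 − 638/4679)·855000/638 = 2.5338875 × 10^10.
Small: 15225²·(1 − 3520/15225)·71500/3520 = 3.6198627 × 10^9.
Very large: 18006²·(1 − 460/18006)·80430/460 = 5.5240246 × 10^10.
Sum = 8.4198984 × 10^10.

8.4199 × 10^10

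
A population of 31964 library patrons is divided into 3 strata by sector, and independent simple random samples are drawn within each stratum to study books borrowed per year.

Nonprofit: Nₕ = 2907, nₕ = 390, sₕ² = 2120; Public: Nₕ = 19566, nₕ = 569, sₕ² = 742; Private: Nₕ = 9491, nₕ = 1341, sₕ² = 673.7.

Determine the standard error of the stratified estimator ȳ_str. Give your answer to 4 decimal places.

Var(ȳ_str) = Σₕ Wₕ²(1 − fₕ)sₕ²/nₕ with Wₕ = Nₕ/N, N = 31964.
Nonprofit: Wₕ = 0.09094606; term = 0.09094606²·(1 − 0.13415893)·2120/390 = 0.038929359.
Public: Wₕ = 0.61212614; term = 0.61212614²·(1 − 0.02908106)·742/569 = 0.47441288.
Private: Wₕ = 0.29692779; term = 0.29692779²·(1 − 0.14129175)·673.7/1341 = 0.038035148.
Sum = 0.55137739.
SE = √(0.55137739) = 0.7425.

0.7425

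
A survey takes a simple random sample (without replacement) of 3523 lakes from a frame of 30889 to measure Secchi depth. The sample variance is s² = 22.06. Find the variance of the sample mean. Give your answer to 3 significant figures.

Under SRS without replacement, Var(ȳ) = (1 − f)·s²/n with f = n/N = 3523/30889 = 0.11405355.
Var(ȳ) = (1 − 0.11405355)·22.06/3523 = 0.88594645·0.0062617088 = 0.0055475387.

0.00555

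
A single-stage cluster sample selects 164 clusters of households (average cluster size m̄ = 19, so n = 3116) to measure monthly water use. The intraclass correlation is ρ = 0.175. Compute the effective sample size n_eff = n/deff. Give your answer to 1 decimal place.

deff = 1 + (19 − 1)·0.175 = 1 + 3.15 = 4.15.
n_eff = 3116 / 4.15 = 750.8.

750.8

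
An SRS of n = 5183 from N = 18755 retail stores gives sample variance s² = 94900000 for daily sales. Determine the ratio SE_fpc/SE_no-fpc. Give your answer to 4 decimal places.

f = n/N = 5183/18755 = 0.27635297.
SE_no-fpc = √(s²/n) = 135.31393; SE_fpc = √((1−f)s²/n) = 115.1081.
Ratio = √(1−f) = 0.85067445.

0.8507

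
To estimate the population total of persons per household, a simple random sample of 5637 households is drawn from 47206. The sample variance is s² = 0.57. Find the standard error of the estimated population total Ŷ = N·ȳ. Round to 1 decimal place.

445.4

Var(Ŷ) = N²·Var(ȳ) = N²·(1 − n/N)·s²/n.
f = 5637/47206 = 0.11941279; Var(ȳ) = 0.88058721·0.57/5637 = 8.9042879 × 10^-5.
Var(Ŷ) = 47206² · (8.9042879 × 10^-5) = 198423.72.
SE(Ŷ) = √(198423.72) = 445.4.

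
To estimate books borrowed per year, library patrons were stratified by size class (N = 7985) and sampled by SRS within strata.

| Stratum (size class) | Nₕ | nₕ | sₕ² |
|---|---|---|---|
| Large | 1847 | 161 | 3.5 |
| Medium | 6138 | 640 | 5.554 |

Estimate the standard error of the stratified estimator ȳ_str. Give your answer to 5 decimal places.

0.07520

Var(ȳ_str) = Σₕ Wₕ²(1 − fₕ)sₕ²/nₕ with Wₕ = Nₕ/N, N = 7985.
Large: Wₕ = 0.23130870; term = 0.23130870²·(1 − 0.08716838)·3.5/161 = 0.0010617366.
Medium: Wₕ = 0.76869130; term = 0.76869130²·(1 − 0.10426849)·5.554/640 = 0.0045931188.
Sum = 0.0056548554.
SE = √(0.0056548554) = 0.07520.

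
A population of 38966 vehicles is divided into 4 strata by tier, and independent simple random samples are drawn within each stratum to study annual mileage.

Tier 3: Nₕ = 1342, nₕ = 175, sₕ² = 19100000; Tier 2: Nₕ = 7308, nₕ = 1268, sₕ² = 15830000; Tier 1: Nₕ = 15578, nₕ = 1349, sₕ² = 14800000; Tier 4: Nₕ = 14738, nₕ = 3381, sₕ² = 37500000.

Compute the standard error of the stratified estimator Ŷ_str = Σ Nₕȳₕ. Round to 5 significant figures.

Var(Ŷ_str) = Σₕ Nₕ²(1 − fₕ)sₕ²/nₕ.
Tier 3: 1342²·(1 − 175/1342)·19100000/175 = 1.7093016 × 10^11.
Tier 2: 7308²·(1 − 1268/7308)·15830000/1268 = 5.5105778 × 10^11.
Tier 1: 15578²·(1 − 1349/15578)·14800000/1349 = 2.4318447 × 10^12.
Tier 4: 14738²·(1 − 3381/14738)·37500000/3381 = 1.8564715 × 10^12.
Sum = 5.0103041 × 10^12.
SE = √(5.0103041 × 10^12) = 2.2384 × 10^6.

2.2384 × 10^6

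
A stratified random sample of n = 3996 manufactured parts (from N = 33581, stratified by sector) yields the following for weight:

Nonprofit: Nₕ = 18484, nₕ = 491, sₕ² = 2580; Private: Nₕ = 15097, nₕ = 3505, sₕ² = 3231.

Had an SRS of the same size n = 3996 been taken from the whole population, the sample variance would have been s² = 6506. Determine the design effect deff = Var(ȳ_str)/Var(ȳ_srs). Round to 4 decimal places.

1.1801

Var(ȳ_str) = Σ Wₕ²(1−fₕ)sₕ²/nₕ with Wₕ = Nₕ/33581:
  Nonprofit: (18484/33581)²·(1−491/18484)·2580/491 = 1.5497102
  Private: (15097/33581)²·(1−3505/15097)·3231/3505 = 0.14305753
  → Var(ȳ_str) = 1.6927677.
Var(ȳ_srs) = (1 − 3996/33581)·6506/3996 = 1.4343876.
deff = 1.6927677 / 1.4343876 = 1.1801.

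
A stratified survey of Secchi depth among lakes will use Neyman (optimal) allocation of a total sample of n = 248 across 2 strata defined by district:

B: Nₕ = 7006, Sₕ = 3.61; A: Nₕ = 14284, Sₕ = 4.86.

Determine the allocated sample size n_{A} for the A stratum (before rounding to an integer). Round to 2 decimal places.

181.77

Neyman allocation: nₕ = n·NₕSₕ / Σⱼ NⱼSⱼ.
Σ NⱼSⱼ = 7006·3.61 + 14284·4.86 = 94711.9.
n_{A} = 248·14284·4.86 / 94711.9 = 181.77.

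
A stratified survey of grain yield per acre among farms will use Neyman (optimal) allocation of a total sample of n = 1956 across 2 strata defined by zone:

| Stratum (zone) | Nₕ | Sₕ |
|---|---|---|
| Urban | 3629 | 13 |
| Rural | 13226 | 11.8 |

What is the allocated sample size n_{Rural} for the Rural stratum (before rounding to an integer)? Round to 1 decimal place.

1502.0

Neyman allocation: nₕ = n·NₕSₕ / Σⱼ NⱼSⱼ.
Σ NⱼSⱼ = 3629·13 + 13226·11.8 = 203243.8.
n_{Rural} = 1956·13226·11.8 / 203243.8 = 1502.0.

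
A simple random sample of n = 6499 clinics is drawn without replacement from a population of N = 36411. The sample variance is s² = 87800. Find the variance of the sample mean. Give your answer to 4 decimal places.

11.0984

Under SRS without replacement, Var(ȳ) = (1 − f)·s²/n with f = n/N = 6499/36411 = 0.17849002.
Var(ȳ) = (1 − 0.17849002)·87800/6499 = 0.82150998·13.509771 = 11.098412.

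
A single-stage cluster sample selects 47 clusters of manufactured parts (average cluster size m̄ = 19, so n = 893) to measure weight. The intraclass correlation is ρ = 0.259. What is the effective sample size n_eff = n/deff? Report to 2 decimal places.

157.72

deff = 1 + (19 − 1)·0.259 = 1 + 4.662 = 5.662.
n_eff = 893 / 5.662 = 157.72.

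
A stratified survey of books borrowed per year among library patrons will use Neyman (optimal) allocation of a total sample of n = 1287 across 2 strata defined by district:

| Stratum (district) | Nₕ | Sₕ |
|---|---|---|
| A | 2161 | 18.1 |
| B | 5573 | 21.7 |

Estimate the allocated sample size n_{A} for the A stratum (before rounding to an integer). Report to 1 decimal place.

314.5

Neyman allocation: nₕ = n·NₕSₕ / Σⱼ NⱼSⱼ.
Σ NⱼSⱼ = 2161·18.1 + 5573·21.7 = 160048.2.
n_{A} = 1287·2161·18.1 / 160048.2 = 314.5.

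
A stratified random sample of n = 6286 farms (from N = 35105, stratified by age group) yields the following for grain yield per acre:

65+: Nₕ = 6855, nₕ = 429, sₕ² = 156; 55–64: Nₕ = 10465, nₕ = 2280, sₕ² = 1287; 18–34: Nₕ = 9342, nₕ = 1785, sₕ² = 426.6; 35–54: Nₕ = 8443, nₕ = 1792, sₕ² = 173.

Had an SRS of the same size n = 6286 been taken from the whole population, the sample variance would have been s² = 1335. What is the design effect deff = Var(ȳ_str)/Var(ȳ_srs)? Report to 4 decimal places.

0.4033

Var(ȳ_str) = Σ Wₕ²(1−fₕ)sₕ²/nₕ with Wₕ = Nₕ/35105:
  65+: (6855/35105)²·(1−429/6855)·156/429 = 0.01299803
  55–64: (10465/35105)²·(1−2280/10465)·1287/2280 = 0.039234097
  18–34: (9342/35105)²·(1−1785/9342)·426.6/1785 = 0.013690962
  35–54: (8443/35105)²·(1−1792/8443)·173/1792 = 0.0043989992
  → Var(ȳ_str) = 0.070322088.
Var(ȳ_srs) = (1 − 6286/35105)·1335/6286 = 0.17434794.
deff = 0.070322088 / 0.17434794 = 0.4033.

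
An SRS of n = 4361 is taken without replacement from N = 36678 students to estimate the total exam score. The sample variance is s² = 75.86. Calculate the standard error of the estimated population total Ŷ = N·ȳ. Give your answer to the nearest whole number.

4541

Var(Ŷ) = N²·Var(ȳ) = N²·(1 − n/N)·s²/n.
f = 4361/36678 = 0.11889961; Var(ȳ) = 0.88110039·75.86/4361 = 0.015326823.
Var(Ŷ) = 36678² · 0.015326823 = 2.0618802 × 10^7.
SE(Ŷ) = √(2.0618802 × 10^7) = 4541.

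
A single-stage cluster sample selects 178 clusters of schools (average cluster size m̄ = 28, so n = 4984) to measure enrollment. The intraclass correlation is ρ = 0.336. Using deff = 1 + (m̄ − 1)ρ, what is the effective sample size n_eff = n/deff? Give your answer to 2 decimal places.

deff = 1 + (28 − 1)·0.336 = 1 + 9.072 = 10.072.
n_eff = 4984 / 10.072 = 494.84.

494.84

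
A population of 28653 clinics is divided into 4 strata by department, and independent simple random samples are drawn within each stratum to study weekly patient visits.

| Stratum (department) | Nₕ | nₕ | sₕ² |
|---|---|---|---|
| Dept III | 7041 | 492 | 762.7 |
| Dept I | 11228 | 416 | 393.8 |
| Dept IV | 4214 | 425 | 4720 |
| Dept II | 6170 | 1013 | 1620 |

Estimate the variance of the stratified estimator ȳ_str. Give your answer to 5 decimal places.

0.50501

Var(ȳ_str) = Σₕ Wₕ²(1 − fₕ)sₕ²/nₕ with Wₕ = Nₕ/N, N = 28653.
Dept III: Wₕ = 0.24573343; term = 0.24573343²·(1 − 0.06987644)·762.7/492 = 0.087067842.
Dept I: Wₕ = 0.39186124; term = 0.39186124²·(1 − 0.03705023)·393.8/416 = 0.13997505.
Dept IV: Wₕ = 0.14707011; term = 0.14707011²·(1 − 0.10085430)·4720/425 = 0.21598918.
Dept II: Wₕ = 0.21533522; term = 0.21533522²·(1 − 0.16418152)·1620/1013 = 0.061979442.
Sum = 0.50501151.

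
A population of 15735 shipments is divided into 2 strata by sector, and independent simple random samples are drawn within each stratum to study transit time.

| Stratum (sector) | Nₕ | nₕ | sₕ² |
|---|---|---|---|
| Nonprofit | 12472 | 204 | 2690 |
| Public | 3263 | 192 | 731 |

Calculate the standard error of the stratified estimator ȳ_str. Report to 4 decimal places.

2.8815

Var(ȳ_str) = Σₕ Wₕ²(1 − fₕ)sₕ²/nₕ with Wₕ = Nₕ/N, N = 15735.
Nonprofit: Wₕ = 0.79262790; term = 0.79262790²·(1 − 0.01635664)·2690/204 = 8.1488906.
Public: Wₕ = 0.20737210; term = 0.20737210²·(1 − 0.05884156)·731/192 = 0.15409181.
Sum = 8.3029824.
SE = √(8.3029824) = 2.8815.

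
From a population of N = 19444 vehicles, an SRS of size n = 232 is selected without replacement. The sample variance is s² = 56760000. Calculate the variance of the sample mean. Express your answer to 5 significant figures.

Under SRS without replacement, Var(ȳ) = (1 − f)·s²/n with f = n/N = 232/19444 = 0.01193170.
Var(ȳ) = (1 − 0.01193170)·56760000/232 = 0.98806830·244655.17 = 241736.02.

241740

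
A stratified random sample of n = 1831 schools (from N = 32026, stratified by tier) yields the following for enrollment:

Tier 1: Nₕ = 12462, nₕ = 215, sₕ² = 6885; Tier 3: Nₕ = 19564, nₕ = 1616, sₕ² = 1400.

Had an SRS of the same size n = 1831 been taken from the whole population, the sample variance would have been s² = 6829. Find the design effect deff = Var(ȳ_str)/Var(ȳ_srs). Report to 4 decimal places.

1.4395

Var(ȳ_str) = Σ Wₕ²(1−fₕ)sₕ²/nₕ with Wₕ = Nₕ/32026:
  Tier 1: (12462/32026)²·(1−215/12462)·6885/215 = 4.7651607
  Tier 3: (19564/32026)²·(1−1616/19564)·1400/1616 = 0.29658897
  → Var(ȳ_str) = 5.0617497.
Var(ȳ_srs) = (1 − 1831/32026)·6829/1831 = 3.5164229.
deff = 5.0617497 / 3.5164229 = 1.4395.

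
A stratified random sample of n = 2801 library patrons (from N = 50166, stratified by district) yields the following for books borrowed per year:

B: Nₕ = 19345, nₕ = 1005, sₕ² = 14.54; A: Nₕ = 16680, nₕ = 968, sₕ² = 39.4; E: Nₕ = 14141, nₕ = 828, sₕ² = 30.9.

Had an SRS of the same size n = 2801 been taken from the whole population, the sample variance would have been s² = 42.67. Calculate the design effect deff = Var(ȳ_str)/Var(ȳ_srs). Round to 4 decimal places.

0.6306

Var(ȳ_str) = Σ Wₕ²(1−fₕ)sₕ²/nₕ with Wₕ = Nₕ/50166:
  B: (19345/50166)²·(1−1005/19345)·14.54/1005 = 0.0020396115
  A: (16680/50166)²·(1−968/16680)·39.4/968 = 0.0042386683
  E: (14141/50166)²·(1−828/14141)·30.9/828 = 0.0027916775
  → Var(ȳ_str) = 0.0090699573.
Var(ȳ_srs) = (1 − 2801/50166)·42.67/2801 = 0.014383269.
deff = 0.0090699573 / 0.014383269 = 0.6306.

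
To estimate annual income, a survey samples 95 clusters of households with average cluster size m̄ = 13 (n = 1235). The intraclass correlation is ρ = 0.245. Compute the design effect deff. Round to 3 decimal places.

deff = 1 + (13 − 1)·0.245 = 1 + 2.94 = 3.94.

3.940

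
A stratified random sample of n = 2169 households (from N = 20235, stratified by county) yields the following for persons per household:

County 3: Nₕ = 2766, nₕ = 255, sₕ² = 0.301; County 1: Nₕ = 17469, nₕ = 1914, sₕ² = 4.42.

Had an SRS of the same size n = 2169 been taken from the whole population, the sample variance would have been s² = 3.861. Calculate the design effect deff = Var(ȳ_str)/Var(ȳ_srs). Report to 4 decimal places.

Var(ȳ_str) = Σ Wₕ²(1−fₕ)sₕ²/nₕ with Wₕ = Nₕ/20235:
  County 3: (2766/20235)²·(1−255/2766)·0.301/255 = 2.0022522 × 10^-5
  County 1: (17469/20235)²·(1−1914/17469)·4.42/1914 = 0.0015325406
  → Var(ȳ_str) = 0.0015525631.
Var(ȳ_srs) = (1 − 2169/20235)·3.861/2169 = 0.001589275.
deff = 0.0015525631 / 0.001589275 = 0.9769.

0.9769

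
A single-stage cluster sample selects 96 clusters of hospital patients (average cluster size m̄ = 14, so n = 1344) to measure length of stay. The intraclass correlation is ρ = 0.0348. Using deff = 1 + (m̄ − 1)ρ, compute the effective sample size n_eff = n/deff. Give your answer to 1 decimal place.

deff = 1 + (14 − 1)·0.0348 = 1 + 0.4524 = 1.4524.
n_eff = 1344 / 1.4524 = 925.4.

925.4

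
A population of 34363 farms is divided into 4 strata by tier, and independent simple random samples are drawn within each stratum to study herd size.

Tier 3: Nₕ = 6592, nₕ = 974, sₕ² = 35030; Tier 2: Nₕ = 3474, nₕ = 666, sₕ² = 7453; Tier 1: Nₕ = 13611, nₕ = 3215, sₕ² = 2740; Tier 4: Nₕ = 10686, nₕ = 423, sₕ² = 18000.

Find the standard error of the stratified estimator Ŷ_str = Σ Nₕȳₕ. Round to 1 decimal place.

Var(Ŷ_str) = Σₕ Nₕ²(1 − fₕ)sₕ²/nₕ.
Tier 3: 6592²·(1 − 974/6592)·35030/974 = 1.3319261 × 10^9.
Tier 2: 3474²·(1 − 666/3474)·7453/666 = 1.091651 × 10^8.
Tier 1: 13611²·(1 − 3215/13611)·2740/3215 = 1.2059405 × 10^8.
Tier 4: 10686²·(1 − 423/10686)·18000/423 = 4.6668263 × 10^9.
Sum = 6.2285116 × 10^9.
SE = √(6.2285116 × 10^9) = 78920.9.

78920.9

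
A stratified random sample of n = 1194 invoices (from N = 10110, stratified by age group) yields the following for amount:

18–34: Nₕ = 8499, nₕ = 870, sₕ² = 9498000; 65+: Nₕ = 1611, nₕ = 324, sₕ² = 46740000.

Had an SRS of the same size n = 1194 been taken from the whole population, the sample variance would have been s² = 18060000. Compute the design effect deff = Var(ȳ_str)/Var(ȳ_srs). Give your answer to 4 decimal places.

0.7385

Var(ȳ_str) = Σ Wₕ²(1−fₕ)sₕ²/nₕ with Wₕ = Nₕ/10110:
  18–34: (8499/10110)²·(1−870/8499)·9498000/870 = 6925.4189
  65+: (1611/10110)²·(1−324/1611)·46740000/324 = 2926.2773
  → Var(ȳ_str) = 9851.6962.
Var(ȳ_srs) = (1 − 1194/10110)·18060000/1194 = 13339.278.
deff = 9851.6962 / 13339.278 = 0.7385.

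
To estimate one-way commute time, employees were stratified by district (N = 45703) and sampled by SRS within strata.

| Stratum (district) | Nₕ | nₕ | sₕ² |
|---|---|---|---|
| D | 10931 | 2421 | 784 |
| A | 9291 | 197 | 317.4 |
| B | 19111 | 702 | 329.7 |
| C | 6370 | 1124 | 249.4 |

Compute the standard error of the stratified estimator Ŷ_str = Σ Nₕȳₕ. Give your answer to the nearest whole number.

18409

Var(Ŷ_str) = Σₕ Nₕ²(1 − fₕ)sₕ²/nₕ.
D: 10931²·(1 − 2421/10931)·784/2421 = 3.0123867 × 10^7.
A: 9291²·(1 − 197/9291)·317.4/197 = 1.3613134 × 10^8.
B: 19111²·(1 − 702/19111)·329.7/702 = 1.6523249 × 10^8.
C: 6370²·(1 − 1124/6370)·249.4/1124 = 7.4147729 × 10^6.
Sum = 3.3890247 × 10^8.
SE = √(3.3890247 × 10^8) = 18409.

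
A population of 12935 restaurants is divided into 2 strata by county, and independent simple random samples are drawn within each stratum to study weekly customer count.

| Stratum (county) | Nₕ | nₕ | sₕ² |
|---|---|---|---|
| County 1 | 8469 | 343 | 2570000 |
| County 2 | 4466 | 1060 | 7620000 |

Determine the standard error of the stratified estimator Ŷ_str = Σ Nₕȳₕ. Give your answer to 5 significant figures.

790560

Var(Ŷ_str) = Σₕ Nₕ²(1 − fₕ)sₕ²/nₕ.
County 1: 8469²·(1 − 343/8469)·2570000/343 = 5.1564161 × 10^11.
County 2: 4466²·(1 − 1060/4466)·7620000/1060 = 1.0934841 × 10^11.
Sum = 6.2499002 × 10^11.
SE = √(6.2499002 × 10^11) = 790560.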